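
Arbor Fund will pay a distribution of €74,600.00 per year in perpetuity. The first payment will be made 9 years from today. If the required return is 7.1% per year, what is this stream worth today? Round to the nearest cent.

Value at end of year 8: C / r = €74,600.00 / 0.071 = €1,050,704.2254
Discount to today: PV = €1,050,704.2254 / (1 + 0.071)^8 = €1,050,704.2254 / 1.731075 = €606,966.49

€606966.49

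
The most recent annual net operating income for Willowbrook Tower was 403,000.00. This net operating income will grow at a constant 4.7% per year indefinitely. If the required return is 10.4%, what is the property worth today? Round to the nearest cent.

7402473.68

D₁ = D₀ × (1 + g) = 403,000.00 × 1.047 = 421,941.0000
Growing perpetuity: P = D₁ / (r − g) = 421,941.0000 / (0.104 − 0.047) = 7,402,473.68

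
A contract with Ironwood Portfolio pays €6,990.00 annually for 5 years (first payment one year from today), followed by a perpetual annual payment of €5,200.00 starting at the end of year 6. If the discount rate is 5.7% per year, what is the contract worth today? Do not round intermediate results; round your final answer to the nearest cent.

PV of 5-year annuity: €6,990.00 × [1 − (1+0.057)^−5] / 0.057 = 29686.28965
Perpetuity value at year 5: €5,200.00 / 0.057 = 91228.07018
PV of perpetuity: 91228.07018 / (1+0.057)^5 = 69143.84898
Total PV = 29686.28965 + 69143.84898 = 98830.13863

€98830.14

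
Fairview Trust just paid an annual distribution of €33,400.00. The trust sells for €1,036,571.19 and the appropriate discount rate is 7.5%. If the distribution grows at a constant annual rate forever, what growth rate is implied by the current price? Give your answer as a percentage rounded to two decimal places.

4.14%

P = D₀(1+g)/(r−g) ⇒ P(r−g) = D₀(1+g) ⇒ g(P+D₀) = P·r − D₀
g = (P·r − D₀)/(P + D₀) = (€1,036,571.19×0.075 − €33,400.00) / (€1,036,571.19 + €33,400.00) = 0.041443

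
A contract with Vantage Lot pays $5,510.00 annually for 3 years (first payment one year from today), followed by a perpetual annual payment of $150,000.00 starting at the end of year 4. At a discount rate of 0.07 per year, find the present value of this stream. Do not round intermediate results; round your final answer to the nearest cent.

$1763669.72

PV of 3-year annuity: $5,510.00 × [1 − (1+0.07)^−3] / 0.07 = 14459.98140
Perpetuity value at year 3: $150,000.00 / 0.07 = 2142857.14286
PV of perpetuity: 2142857.14286 / (1+0.07)^3 = 1749209.73619
Total PV = 14459.98140 + 1749209.73619 = 1763669.71760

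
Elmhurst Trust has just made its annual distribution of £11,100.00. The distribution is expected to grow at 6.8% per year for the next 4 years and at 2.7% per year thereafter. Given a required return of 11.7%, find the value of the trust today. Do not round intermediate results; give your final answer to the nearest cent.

£145597.56

D_1 = 11854.80000
D_2 = 12660.92640
D_3 = 13521.86940
D_4 = 14441.35651
Terminal value at year 4: TV = D_4×(1+g_2)/(r−g_2) = 14831.27314/0.09 = 164791.92378
P_0 = D_1/(1+r)^1 + D_2/(1+r)^2 + D_3/(1+r)^3 + D_4/(1+r)^4 + TV/(1+r)^4
    = 10613.07073 + 10147.50182 + 9702.35626 + 9276.73813 + 105857.88952 = 145597.55646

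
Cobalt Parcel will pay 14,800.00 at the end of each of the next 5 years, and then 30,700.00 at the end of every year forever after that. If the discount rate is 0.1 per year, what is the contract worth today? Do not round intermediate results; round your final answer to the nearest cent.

246726.49

PV of 5-year annuity: 14,800.00 × [1 − (1+0.1)^−5] / 0.1 = 56103.64419
Perpetuity value at year 5: 30,700.00 / 0.1 = 307000.00000
PV of perpetuity: 307000.00000 / (1+0.1)^5 = 190622.84618
Total PV = 56103.64419 + 190622.84618 = 246726.49037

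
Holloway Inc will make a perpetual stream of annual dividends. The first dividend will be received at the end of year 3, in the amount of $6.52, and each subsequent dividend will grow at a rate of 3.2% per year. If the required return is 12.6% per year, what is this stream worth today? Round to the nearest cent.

$54.71

Value at end of year 2: C₁ / (r − g) = $6.52 / (0.126 − 0.032) = $69.3617
Discount to today: PV = $69.3617 / (1 + 0.126)^2 = $69.3617 / 1.267876 = $54.71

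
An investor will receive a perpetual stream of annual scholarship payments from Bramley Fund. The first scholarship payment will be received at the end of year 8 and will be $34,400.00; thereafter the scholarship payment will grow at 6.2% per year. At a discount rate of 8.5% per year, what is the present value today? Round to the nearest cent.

$844933.32

Value at end of year 7: C₁ / (r − g) = $34,400.00 / (0.085 − 0.062) = $1,495,652.1739
Discount to today: PV = $1,495,652.1739 / (1 + 0.085)^7 = $1,495,652.1739 / 1.770142 = $844,933.32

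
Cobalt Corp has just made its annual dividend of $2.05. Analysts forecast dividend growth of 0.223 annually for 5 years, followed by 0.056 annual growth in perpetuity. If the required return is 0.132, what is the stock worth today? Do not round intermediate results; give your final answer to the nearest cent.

$54.93

D_1 = 2.50715
D_2 = 3.06624
D_3 = 3.75002
D_4 = 4.58627
D_5 = 5.60901
Terminal value at year 5: TV = D_5×(1+g_2)/(r−g_2) = 5.92311/0.076 = 77.93571
P_0 = D_1/(1+r)^1 + D_2/(1+r)^2 + D_3/(1+r)^3 + D_4/(1+r)^4 + D_5/(1+r)^5 + TV/(1+r)^5
    = 2.21480 + 2.39284 + 2.58520 + 2.79302 + 3.01755 + 41.92802 = 54.93142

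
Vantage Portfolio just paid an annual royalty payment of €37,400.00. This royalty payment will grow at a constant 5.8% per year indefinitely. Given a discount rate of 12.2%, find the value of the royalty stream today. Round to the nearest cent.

D₁ = D₀ × (1 + g) = €37,400.00 × 1.058 = €39,569.2000
Growing perpetuity: P = D₁ / (r − g) = €39,569.2000 / (0.122 − 0.058) = €618,268.75

€618268.75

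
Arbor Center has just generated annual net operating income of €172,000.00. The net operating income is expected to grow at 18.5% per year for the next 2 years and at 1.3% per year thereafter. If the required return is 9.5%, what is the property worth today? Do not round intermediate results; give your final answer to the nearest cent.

€2876043.43

D_1 = 203820.00000
D_2 = 241526.70000
Terminal value at year 2: TV = D_2×(1+g_2)/(r−g_2) = 244666.54710/0.082 = 2983738.37927
P_0 = D_1/(1+r)^1 + D_2/(1+r)^2 + TV/(1+r)^2
    = 186136.98630 + 201435.91668 + 2488470.53170 = 2876043.43468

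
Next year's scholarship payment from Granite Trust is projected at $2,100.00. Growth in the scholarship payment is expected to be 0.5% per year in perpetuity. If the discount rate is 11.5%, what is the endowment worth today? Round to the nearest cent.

$19090.91

Growing perpetuity: P = D₁ / (r − g) = $2,100.0000 / (0.115 − 0.005) = $19,090.91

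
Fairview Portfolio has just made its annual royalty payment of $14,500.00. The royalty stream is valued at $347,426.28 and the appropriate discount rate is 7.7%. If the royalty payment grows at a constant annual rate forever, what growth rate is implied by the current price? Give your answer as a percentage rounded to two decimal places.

P = D₀(1+g)/(r−g) ⇒ P(r−g) = D₀(1+g) ⇒ g(P+D₀) = P·r − D₀
g = (P·r − D₀)/(P + D₀) = ($347,426.28×0.077 − $14,500.00) / ($347,426.28 + $14,500.00) = 0.033852

3.39%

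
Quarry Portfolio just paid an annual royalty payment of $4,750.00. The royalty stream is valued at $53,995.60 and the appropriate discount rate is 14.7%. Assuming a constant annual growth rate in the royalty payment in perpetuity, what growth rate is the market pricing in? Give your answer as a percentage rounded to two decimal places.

P = D₀(1+g)/(r−g) ⇒ P(r−g) = D₀(1+g) ⇒ g(P+D₀) = P·r − D₀
g = (P·r − D₀)/(P + D₀) = ($53,995.60×0.147 − $4,750.00) / ($53,995.60 + $4,750.00) = 0.054257

5.43%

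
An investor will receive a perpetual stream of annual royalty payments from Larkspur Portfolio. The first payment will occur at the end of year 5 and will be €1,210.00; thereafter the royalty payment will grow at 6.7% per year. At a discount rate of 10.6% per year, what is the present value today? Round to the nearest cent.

€20734.82

Value at end of year 4: C₁ / (r − g) = €1,210.00 / (0.106 − 0.067) = €31,025.6410
Discount to today: PV = €31,025.6410 / (1 + 0.106)^4 = €31,025.6410 / 1.496306 = €20,734.82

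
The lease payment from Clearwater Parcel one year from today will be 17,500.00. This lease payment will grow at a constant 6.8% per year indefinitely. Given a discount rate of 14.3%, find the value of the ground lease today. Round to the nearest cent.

233333.33

Growing perpetuity: P = D₁ / (r − g) = 17,500.0000 / (0.143 − 0.068) = 233,333.33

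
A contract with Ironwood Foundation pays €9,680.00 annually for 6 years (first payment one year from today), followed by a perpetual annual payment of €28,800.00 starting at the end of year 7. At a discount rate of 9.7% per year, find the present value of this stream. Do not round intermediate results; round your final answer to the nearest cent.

€212897.40

PV of 6-year annuity: €9,680.00 × [1 − (1+0.097)^−6] / 0.097 = 42532.16450
Perpetuity value at year 6: €28,800.00 / 0.097 = 296907.21649
PV of perpetuity: 296907.21649 / (1+0.097)^6 = 170365.23947
Total PV = 42532.16450 + 170365.23947 = 212897.40397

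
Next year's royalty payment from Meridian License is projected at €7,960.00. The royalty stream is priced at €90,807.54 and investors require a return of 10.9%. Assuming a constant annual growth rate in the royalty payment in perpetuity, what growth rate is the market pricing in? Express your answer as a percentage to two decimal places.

2.13%

P = D₁/(r−g) ⇒ g = r − D₁/P = 0.109 − €7,960.00/€90,807.54 = 0.021342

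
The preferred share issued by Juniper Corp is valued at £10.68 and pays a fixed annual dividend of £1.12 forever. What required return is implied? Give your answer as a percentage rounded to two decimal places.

P = C/r ⇒ r = C/P = £1.12/£10.68 = 0.104869

10.49%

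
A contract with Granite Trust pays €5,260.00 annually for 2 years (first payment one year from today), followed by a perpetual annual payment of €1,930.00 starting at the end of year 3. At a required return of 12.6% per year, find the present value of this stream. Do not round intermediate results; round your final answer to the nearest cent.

€20901.27

PV of 2-year annuity: €5,260.00 × [1 − (1+0.126)^−2] / 0.126 = 8820.07389
Perpetuity value at year 2: €1,930.00 / 0.126 = 15317.46032
PV of perpetuity: 15317.46032 / (1+0.126)^2 = 12081.19747
Total PV = 8820.07389 + 12081.19747 = 20901.27135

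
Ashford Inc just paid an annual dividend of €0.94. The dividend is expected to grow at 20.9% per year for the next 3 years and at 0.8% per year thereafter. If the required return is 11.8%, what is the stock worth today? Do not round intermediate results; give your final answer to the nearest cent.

D_1 = 1.13646
D_2 = 1.37398
D_3 = 1.66114
Terminal value at year 3: TV = D_3×(1+g_2)/(r−g_2) = 1.67443/0.11 = 15.22210
P_0 = D_1/(1+r)^1 + D_2/(1+r)^2 + D_3/(1+r)^3 + TV/(1+r)^3
    = 1.01651 + 1.09925 + 1.18872 + 10.89304 = 14.19753

€14.20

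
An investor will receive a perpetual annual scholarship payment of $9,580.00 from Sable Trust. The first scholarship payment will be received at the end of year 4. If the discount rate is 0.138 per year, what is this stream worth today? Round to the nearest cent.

$47104.20

Value at end of year 3: C / r = $9,580.00 / 0.138 = $69,420.2899
Discount to today: PV = $69,420.2899 / (1 + 0.138)^3 = $69,420.2899 / 1.473760 = $47,104.20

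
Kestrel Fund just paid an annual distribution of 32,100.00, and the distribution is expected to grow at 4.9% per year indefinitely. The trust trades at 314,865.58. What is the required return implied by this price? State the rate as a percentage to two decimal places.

15.59%

D₁ = 32,100.00 × 1.049 = 33,672.9000
P = D₁/(r − g) ⇒ r = D₁/P + g = 33,672.9000/314,865.58 + 0.049 = 0.106944 + 0.049 = 0.155944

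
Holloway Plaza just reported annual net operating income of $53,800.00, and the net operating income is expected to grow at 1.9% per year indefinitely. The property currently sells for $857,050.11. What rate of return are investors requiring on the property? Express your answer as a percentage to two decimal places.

D₁ = $53,800.00 × 1.019 = $54,822.2000
P = D₁/(r − g) ⇒ r = D₁/P + g = $54,822.2000/$857,050.11 + 0.019 = 0.063966 + 0.019 = 0.082966

8.30%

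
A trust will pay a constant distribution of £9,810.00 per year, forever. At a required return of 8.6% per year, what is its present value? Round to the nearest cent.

Level perpetuity: PV = C / r = £9,810.00 / 0.086 = £114,069.77

£114069.77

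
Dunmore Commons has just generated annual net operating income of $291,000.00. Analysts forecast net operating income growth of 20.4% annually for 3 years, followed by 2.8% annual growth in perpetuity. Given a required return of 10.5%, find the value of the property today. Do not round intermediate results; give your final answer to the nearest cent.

$6064582.50

D_1 = 350364.00000
D_2 = 421838.25600
D_3 = 507893.26022
Terminal value at year 3: TV = D_3×(1+g_2)/(r−g_2) = 522114.27151/0.077 = 6780704.82481
P_0 = D_1/(1+r)^1 + D_2/(1+r)^2 + D_3/(1+r)^3 + TV/(1+r)^3
    = 317071.49321 + 345478.80346 + 376431.20305 + 5025600.99657 = 6064582.49630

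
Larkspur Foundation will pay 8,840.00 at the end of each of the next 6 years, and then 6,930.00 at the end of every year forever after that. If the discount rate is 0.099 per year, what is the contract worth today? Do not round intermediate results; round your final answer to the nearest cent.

PV of 6-year annuity: 8,840.00 × [1 − (1+0.099)^−6] / 0.099 = 38613.59332
Perpetuity value at year 6: 6,930.00 / 0.099 = 70000.00000
PV of perpetuity: 70000.00000 / (1+0.099)^6 = 39729.38895
Total PV = 38613.59332 + 39729.38895 = 78342.98227

78342.98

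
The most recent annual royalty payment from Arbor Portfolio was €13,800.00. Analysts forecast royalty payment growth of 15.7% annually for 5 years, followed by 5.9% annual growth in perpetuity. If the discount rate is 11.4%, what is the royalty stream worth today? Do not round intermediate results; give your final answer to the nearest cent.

€398522.97

D_1 = 15966.60000
D_2 = 18473.35620
D_3 = 21373.67312
D_4 = 24729.33980
D_5 = 28611.84615
Terminal value at year 5: TV = D_5×(1+g_2)/(r−g_2) = 30299.94508/0.055 = 550908.09229
P_0 = D_1/(1+r)^1 + D_2/(1+r)^2 + D_3/(1+r)^3 + D_4/(1+r)^4 + D_5/(1+r)^5 + TV/(1+r)^5
    = 14332.67504 + 14885.91116 + 15460.50198 + 16057.27181 + 16677.07673 + 321109.53198 = 398522.96870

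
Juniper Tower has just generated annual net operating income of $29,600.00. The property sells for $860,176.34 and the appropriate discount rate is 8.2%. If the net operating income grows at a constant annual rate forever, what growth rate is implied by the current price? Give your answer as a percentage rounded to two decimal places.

P = D₀(1+g)/(r−g) ⇒ P(r−g) = D₀(1+g) ⇒ g(P+D₀) = P·r − D₀
g = (P·r − D₀)/(P + D₀) = ($860,176.34×0.082 − $29,600.00) / ($860,176.34 + $29,600.00) = 0.046005

4.60%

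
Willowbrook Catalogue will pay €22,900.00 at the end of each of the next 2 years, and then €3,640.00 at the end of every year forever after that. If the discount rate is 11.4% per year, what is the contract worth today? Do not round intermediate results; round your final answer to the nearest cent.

€64738.67

PV of 2-year annuity: €22,900.00 × [1 − (1+0.114)^−2] / 0.114 = 39009.47304
Perpetuity value at year 2: €3,640.00 / 0.114 = 31929.82456
PV of perpetuity: 31929.82456 / (1+0.114)^2 = 25729.19217
Total PV = 39009.47304 + 25729.19217 = 64738.66520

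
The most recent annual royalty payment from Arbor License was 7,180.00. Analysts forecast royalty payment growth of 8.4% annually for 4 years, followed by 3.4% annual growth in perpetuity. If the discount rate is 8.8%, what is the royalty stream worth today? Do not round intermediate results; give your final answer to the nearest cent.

D_1 = 7783.12000
D_2 = 8436.90208
D_3 = 9145.60185
D_4 = 9913.83241
Terminal value at year 4: TV = D_4×(1+g_2)/(r−g_2) = 10250.90271/0.054 = 189831.53171
P_0 = D_1/(1+r)^1 + D_2/(1+r)^2 + D_3/(1+r)^3 + D_4/(1+r)^4 + TV/(1+r)^4
    = 7153.60294 + 7127.30293 + 7101.09961 + 7074.99263 + 135473.00697 = 163930.00508

163930.01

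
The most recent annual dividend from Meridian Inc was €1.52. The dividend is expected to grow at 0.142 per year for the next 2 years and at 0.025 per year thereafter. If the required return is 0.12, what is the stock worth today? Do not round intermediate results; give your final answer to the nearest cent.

D_1 = 1.73584
D_2 = 1.98233
Terminal value at year 2: TV = D_2×(1+g_2)/(r−g_2) = 2.03189/0.095 = 21.38829
P_0 = D_1/(1+r)^1 + D_2/(1+r)^2 + TV/(1+r)^2
    = 1.54986 + 1.58030 + 17.05061 = 20.18077

€20.18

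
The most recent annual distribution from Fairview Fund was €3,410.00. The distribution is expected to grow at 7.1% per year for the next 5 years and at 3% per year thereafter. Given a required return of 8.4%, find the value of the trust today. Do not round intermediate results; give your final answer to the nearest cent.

€77681.17

D_1 = 3652.11000
D_2 = 3911.40981
D_3 = 4189.11991
D_4 = 4486.54742
D_5 = 4805.09229
Terminal value at year 5: TV = D_5×(1+g_2)/(r−g_2) = 4949.24506/0.054 = 91652.68621
P_0 = D_1/(1+r)^1 + D_2/(1+r)^2 + D_3/(1+r)^3 + D_4/(1+r)^4 + D_5/(1+r)^5 + TV/(1+r)^5
    = 3369.10517 + 3328.70077 + 3288.78093 + 3249.33983 + 3210.37173 + 61234.86814 = 77681.16656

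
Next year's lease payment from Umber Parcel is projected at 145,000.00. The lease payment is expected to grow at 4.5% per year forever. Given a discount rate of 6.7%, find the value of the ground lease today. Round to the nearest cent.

Growing perpetuity: P = D₁ / (r − g) = 145,000.0000 / (0.067 − 0.045) = 6,590,909.09

6590909.09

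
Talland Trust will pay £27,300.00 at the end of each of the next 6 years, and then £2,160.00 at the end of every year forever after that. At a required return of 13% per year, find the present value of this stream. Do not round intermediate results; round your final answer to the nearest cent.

£117113.79

PV of 6-year annuity: £27,300.00 × [1 − (1+0.13)^−6] / 0.13 = 109133.10924
Perpetuity value at year 6: £2,160.00 / 0.13 = 16615.38462
PV of perpetuity: 16615.38462 / (1+0.13)^6 = 7980.67707
Total PV = 109133.10924 + 7980.67707 = 117113.78631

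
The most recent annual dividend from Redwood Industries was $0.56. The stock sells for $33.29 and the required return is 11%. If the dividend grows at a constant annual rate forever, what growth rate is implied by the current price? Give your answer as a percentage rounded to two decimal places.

9.16%

P = D₀(1+g)/(r−g) ⇒ P(r−g) = D₀(1+g) ⇒ g(P+D₀) = P·r − D₀
g = (P·r − D₀)/(P + D₀) = ($33.29×0.11 − $0.56) / ($33.29 + $0.56) = 0.091637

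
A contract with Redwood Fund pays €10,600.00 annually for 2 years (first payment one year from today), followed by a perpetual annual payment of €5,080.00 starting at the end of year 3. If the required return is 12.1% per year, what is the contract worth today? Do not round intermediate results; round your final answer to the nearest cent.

€51300.31

PV of 2-year annuity: €10,600.00 × [1 − (1+0.121)^−2] / 0.121 = 17891.02854
Perpetuity value at year 2: €5,080.00 / 0.121 = 41983.47107
PV of perpetuity: 41983.47107 / (1+0.121)^2 = 33409.28004
Total PV = 17891.02854 + 33409.28004 = 51300.30858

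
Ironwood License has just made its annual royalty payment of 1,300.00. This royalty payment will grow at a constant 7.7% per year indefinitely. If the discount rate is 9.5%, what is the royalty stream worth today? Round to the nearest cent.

77783.33

D₁ = D₀ × (1 + g) = 1,300.00 × 1.077 = 1,400.1000
Growing perpetuity: P = D₁ / (r − g) = 1,400.1000 / (0.095 − 0.077) = 77,783.33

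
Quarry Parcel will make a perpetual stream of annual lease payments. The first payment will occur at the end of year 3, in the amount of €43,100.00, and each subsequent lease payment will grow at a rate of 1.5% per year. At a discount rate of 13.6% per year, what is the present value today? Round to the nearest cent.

Value at end of year 2: C₁ / (r − g) = €43,100.00 / (0.136 − 0.015) = €356,198.3471
Discount to today: PV = €356,198.3471 / (1 + 0.136)^2 = €356,198.3471 / 1.290496 = €276,016.62

€276016.62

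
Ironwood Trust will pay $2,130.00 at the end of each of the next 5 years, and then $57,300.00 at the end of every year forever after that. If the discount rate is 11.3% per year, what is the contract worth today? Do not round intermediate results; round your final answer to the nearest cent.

PV of 5-year annuity: $2,130.00 × [1 − (1+0.113)^−5] / 0.113 = 7813.21074
Perpetuity value at year 5: $57,300.00 / 0.113 = 507079.64602
PV of perpetuity: 507079.64602 / (1+0.113)^5 = 296893.27255
Total PV = 7813.21074 + 296893.27255 = 304706.48329

$304706.48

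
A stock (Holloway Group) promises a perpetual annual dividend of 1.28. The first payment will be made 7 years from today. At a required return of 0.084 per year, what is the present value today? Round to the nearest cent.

Value at end of year 6: C / r = 1.28 / 0.084 = 15.2381
Discount to today: PV = 15.2381 / (1 + 0.084)^6 = 15.2381 / 1.622466 = 9.39

9.39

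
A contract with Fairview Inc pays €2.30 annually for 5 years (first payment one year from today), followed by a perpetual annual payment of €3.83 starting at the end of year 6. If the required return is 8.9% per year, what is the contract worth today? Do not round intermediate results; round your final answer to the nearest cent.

PV of 5-year annuity: €2.30 × [1 − (1+0.089)^−5] / 0.089 = 8.96946
Perpetuity value at year 5: €3.83 / 0.089 = 43.03371
PV of perpetuity: 43.03371 / (1+0.089)^5 = 28.09761
Total PV = 8.96946 + 28.09761 = 37.06707

€37.07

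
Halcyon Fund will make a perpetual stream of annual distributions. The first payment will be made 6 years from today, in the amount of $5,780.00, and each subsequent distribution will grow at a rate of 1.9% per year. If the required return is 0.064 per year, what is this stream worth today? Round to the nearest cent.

$94190.52

Value at end of year 5: C₁ / (r − g) = $5,780.00 / (0.064 − 0.019) = $128,444.4444
Discount to today: PV = $128,444.4444 / (1 + 0.064)^5 = $128,444.4444 / 1.363666 = $94,190.52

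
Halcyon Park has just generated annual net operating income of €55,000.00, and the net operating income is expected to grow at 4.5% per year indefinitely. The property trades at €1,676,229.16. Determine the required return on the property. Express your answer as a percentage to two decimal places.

7.93%

D₁ = €55,000.00 × 1.045 = €57,475.0000
P = D₁/(r − g) ⇒ r = D₁/P + g = €57,475.0000/€1,676,229.16 + 0.045 = 0.034288 + 0.045 = 0.079288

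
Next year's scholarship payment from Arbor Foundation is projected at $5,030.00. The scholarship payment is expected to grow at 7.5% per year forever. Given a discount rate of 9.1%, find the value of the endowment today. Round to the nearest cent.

$314375.00

Growing perpetuity: P = D₁ / (r − g) = $5,030.0000 / (0.091 − 0.075) = $314,375.00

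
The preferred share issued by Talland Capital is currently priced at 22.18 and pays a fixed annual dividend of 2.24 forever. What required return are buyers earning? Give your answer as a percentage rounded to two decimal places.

P = C/r ⇒ r = C/P = 2.24/22.18 = 0.100992

10.10%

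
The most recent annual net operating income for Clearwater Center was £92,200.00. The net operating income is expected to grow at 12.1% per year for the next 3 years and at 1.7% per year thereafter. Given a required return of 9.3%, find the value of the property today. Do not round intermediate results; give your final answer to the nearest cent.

D_1 = 103356.20000
D_2 = 115862.30020
D_3 = 129881.63852
Terminal value at year 3: TV = D_3×(1+g_2)/(r−g_2) = 132089.62638/0.076 = 1738021.39973
P_0 = D_1/(1+r)^1 + D_2/(1+r)^2 + D_3/(1+r)^3 + TV/(1+r)^3
    = 94561.93962 + 96984.38638 + 99468.89033 + 1331050.80872 = 1622066.02504

£1622066.03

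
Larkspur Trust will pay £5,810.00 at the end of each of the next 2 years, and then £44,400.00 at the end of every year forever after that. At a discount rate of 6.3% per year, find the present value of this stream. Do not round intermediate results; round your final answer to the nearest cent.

PV of 2-year annuity: £5,810.00 × [1 − (1+0.063)^−2] / 0.063 = 10607.39719
Perpetuity value at year 2: £44,400.00 / 0.063 = 704761.90476
PV of perpetuity: 704761.90476 / (1+0.063)^2 = 623700.21192
Total PV = 10607.39719 + 623700.21192 = 634307.60911

£634307.61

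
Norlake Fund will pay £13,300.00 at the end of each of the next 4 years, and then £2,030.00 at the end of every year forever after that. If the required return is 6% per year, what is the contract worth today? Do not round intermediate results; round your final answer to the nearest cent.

£72885.07

PV of 4-year annuity: £13,300.00 × [1 − (1+0.06)^−4] / 0.06 = 46085.90465
Perpetuity value at year 4: £2,030.00 / 0.06 = 33833.33333
PV of perpetuity: 33833.33333 / (1+0.06)^4 = 26799.16894
Total PV = 46085.90465 + 26799.16894 = 72885.07359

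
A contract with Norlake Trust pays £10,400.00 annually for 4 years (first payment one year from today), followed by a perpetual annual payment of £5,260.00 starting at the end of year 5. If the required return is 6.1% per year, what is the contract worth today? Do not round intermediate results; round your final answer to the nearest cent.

£103999.44

PV of 4-year annuity: £10,400.00 × [1 − (1+0.061)^−4] / 0.061 = 35954.73221
Perpetuity value at year 4: £5,260.00 / 0.061 = 86229.50820
PV of perpetuity: 86229.50820 / (1+0.061)^4 = 68044.71095
Total PV = 35954.73221 + 68044.71095 = 103999.44315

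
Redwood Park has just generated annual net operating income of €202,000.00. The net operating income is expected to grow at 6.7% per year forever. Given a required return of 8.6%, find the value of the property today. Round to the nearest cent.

D₁ = D₀ × (1 + g) = €202,000.00 × 1.067 = €215,534.0000
Growing perpetuity: P = D₁ / (r − g) = €215,534.0000 / (0.086 − 0.067) = €11,343,894.74

€11343894.74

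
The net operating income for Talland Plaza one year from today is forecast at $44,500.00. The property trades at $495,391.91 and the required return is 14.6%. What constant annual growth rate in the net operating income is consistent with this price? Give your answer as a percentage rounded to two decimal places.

5.62%

P = D₁/(r−g) ⇒ g = r − D₁/P = 0.146 − $44,500.00/$495,391.91 = 0.056172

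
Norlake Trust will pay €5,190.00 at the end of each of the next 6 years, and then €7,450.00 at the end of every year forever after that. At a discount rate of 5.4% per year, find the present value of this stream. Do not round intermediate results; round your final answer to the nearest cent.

€126637.19

PV of 6-year annuity: €5,190.00 × [1 − (1+0.054)^−6] / 0.054 = 26009.18790
Perpetuity value at year 6: €7,450.00 / 0.054 = 137962.96296
PV of perpetuity: 137962.96296 / (1+0.054)^6 = 100628.00152
Total PV = 26009.18790 + 100628.00152 = 126637.18943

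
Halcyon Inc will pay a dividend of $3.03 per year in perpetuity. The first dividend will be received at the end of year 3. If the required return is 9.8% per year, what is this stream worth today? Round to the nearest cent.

Value at end of year 2: C / r = $3.03 / 0.098 = $30.9184
Discount to today: PV = $30.9184 / (1 + 0.098)^2 = $30.9184 / 1.205604 = $25.65

$25.65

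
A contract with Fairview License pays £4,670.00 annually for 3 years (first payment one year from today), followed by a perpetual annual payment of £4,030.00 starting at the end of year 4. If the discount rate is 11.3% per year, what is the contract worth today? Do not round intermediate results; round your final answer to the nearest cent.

PV of 3-year annuity: £4,670.00 × [1 − (1+0.113)^−3] / 0.113 = 11352.86484
Perpetuity value at year 3: £4,030.00 / 0.113 = 35663.71681
PV of perpetuity: 35663.71681 / (1+0.113)^3 = 25866.70497
Total PV = 11352.86484 + 25866.70497 = 37219.56981

£37219.57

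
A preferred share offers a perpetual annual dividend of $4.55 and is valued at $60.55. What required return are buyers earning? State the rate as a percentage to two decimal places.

P = C/r ⇒ r = C/P = $4.55/$60.55 = 0.075145

7.51%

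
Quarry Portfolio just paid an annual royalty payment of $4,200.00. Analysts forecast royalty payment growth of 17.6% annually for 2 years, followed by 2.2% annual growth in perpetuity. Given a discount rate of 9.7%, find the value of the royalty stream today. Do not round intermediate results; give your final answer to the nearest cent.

$75101.05

D_1 = 4939.20000
D_2 = 5808.49920
Terminal value at year 2: TV = D_2×(1+g_2)/(r−g_2) = 5936.28618/0.075 = 79150.48243
P_0 = D_1/(1+r)^1 + D_2/(1+r)^2 + TV/(1+r)^2
    = 4502.46126 + 4826.70414 + 65771.88839 = 75101.05378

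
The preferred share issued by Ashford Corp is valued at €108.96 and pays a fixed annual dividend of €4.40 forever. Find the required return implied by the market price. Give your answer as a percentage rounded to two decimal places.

4.04%

P = C/r ⇒ r = C/P = €4.40/€108.96 = 0.040382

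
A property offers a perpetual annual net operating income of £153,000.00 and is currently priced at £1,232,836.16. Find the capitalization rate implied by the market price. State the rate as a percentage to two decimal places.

P = C/r ⇒ r = C/P = £153,000.00/£1,232,836.16 = 0.124104

12.41%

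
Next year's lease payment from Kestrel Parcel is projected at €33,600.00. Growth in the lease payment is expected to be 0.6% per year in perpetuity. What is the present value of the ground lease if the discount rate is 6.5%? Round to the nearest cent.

€569491.53

Growing perpetuity: P = D₁ / (r − g) = €33,600.0000 / (0.065 − 0.006) = €569,491.53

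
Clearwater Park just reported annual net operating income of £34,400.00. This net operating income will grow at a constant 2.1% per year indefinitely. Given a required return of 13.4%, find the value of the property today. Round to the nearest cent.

D₁ = D₀ × (1 + g) = £34,400.00 × 1.021 = £35,122.4000
Growing perpetuity: P = D₁ / (r − g) = £35,122.4000 / (0.134 − 0.021) = £310,817.70

£310817.70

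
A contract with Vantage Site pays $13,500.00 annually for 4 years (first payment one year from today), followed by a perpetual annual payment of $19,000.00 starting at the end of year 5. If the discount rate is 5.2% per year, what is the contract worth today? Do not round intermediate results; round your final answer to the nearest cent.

PV of 4-year annuity: $13,500.00 × [1 − (1+0.052)^−4] / 0.052 = 47648.76904
Perpetuity value at year 4: $19,000.00 / 0.052 = 365384.61538
PV of perpetuity: 365384.61538 / (1+0.052)^4 = 298323.38489
Total PV = 47648.76904 + 298323.38489 = 345972.15392

$345972.15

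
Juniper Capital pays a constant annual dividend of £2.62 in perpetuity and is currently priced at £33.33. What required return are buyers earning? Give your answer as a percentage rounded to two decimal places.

P = C/r ⇒ r = C/P = £2.62/£33.33 = 0.078608

7.86%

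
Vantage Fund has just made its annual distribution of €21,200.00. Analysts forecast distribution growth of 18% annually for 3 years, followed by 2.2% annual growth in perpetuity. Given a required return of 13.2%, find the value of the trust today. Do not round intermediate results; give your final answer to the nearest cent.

€292248.36

D_1 = 25016.00000
D_2 = 29518.88000
D_3 = 34832.27840
Terminal value at year 3: TV = D_3×(1+g_2)/(r−g_2) = 35598.58852/0.11 = 323623.53204
P_0 = D_1/(1+r)^1 + D_2/(1+r)^2 + D_3/(1+r)^3 + TV/(1+r)^3
    = 22098.93993 + 23035.99745 + 24012.78886 + 223100.63836 = 292248.36460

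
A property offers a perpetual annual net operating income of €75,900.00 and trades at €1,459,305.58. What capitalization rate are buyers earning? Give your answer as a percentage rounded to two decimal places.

5.20%

P = C/r ⇒ r = C/P = €75,900.00/€1,459,305.58 = 0.052011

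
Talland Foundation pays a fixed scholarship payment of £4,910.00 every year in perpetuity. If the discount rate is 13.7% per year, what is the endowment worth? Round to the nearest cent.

Level perpetuity: PV = C / r = £4,910.00 / 0.137 = £35,839.42

£35839.42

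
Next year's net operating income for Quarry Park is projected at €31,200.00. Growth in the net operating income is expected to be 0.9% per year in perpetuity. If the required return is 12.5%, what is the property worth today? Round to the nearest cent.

€268965.52

Growing perpetuity: P = D₁ / (r − g) = €31,200.0000 / (0.125 − 0.009) = €268,965.52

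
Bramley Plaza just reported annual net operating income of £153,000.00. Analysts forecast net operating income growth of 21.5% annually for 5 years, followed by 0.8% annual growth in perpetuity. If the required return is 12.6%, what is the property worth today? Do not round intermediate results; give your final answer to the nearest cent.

D_1 = 185895.00000
D_2 = 225862.42500
D_3 = 274422.84638
D_4 = 333423.75835
D_5 = 405109.86639
Terminal value at year 5: TV = D_5×(1+g_2)/(r−g_2) = 408350.74532/0.118 = 3460599.53662
P_0 = D_1/(1+r)^1 + D_2/(1+r)^2 + D_3/(1+r)^3 + D_4/(1+r)^4 + D_5/(1+r)^5 + TV/(1+r)^5
    = 165093.25044 + 178142.36171 + 192222.88586 + 207416.34665 + 223810.71152 + 1911874.55267 = 2878560.10887

£2878560.11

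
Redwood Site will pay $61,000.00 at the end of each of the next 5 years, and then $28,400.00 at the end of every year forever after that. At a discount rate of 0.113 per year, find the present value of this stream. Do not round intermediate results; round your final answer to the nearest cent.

$370909.91

PV of 5-year annuity: $61,000.00 × [1 − (1+0.113)^−5] / 0.113 = 223758.61748
Perpetuity value at year 5: $28,400.00 / 0.113 = 251327.43363
PV of perpetuity: 251327.43363 / (1+0.113)^5 = 147151.29041
Total PV = 223758.61748 + 147151.29041 = 370909.90789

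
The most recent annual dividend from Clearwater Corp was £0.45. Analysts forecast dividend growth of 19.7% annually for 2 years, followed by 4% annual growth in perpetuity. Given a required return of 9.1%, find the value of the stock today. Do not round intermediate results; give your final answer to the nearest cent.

£12.08

D_1 = 0.53865
D_2 = 0.64476
Terminal value at year 2: TV = D_2×(1+g_2)/(r−g_2) = 0.67055/0.051 = 13.14813
P_0 = D_1/(1+r)^1 + D_2/(1+r)^2 + TV/(1+r)^2
    = 0.49372 + 0.54169 + 11.04624 = 12.08165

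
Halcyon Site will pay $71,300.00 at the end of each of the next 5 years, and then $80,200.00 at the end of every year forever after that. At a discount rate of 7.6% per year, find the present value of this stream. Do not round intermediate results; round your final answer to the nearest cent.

PV of 5-year annuity: $71,300.00 × [1 − (1+0.076)^−5] / 0.076 = 287706.90191
Perpetuity value at year 5: $80,200.00 / 0.076 = 1055263.15789
PV of perpetuity: 1055263.15789 / (1+0.076)^5 = 731643.33275
Total PV = 287706.90191 + 731643.33275 = 1019350.23466

$1019350.23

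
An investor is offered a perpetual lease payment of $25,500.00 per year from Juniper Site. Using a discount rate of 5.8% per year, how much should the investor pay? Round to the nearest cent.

$439655.17

Level perpetuity: PV = C / r = $25,500.00 / 0.058 = $439,655.17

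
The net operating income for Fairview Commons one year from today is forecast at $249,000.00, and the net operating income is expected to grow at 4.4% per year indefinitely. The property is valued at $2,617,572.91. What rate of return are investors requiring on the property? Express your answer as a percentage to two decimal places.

13.91%

P = D₁/(r − g) ⇒ r = D₁/P + g = $249,000.0000/$2,617,572.91 + 0.044 = 0.095126 + 0.044 = 0.139126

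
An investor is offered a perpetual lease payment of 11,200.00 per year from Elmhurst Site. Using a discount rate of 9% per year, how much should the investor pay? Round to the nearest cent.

124444.44

Level perpetuity: PV = C / r = 11,200.00 / 0.09 = 124,444.44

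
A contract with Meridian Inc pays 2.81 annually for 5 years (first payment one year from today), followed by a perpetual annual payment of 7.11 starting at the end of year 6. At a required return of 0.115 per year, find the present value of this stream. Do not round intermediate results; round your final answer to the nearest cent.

46.13

PV of 5-year annuity: 2.81 × [1 − (1+0.115)^−5] / 0.115 = 10.25616
Perpetuity value at year 5: 7.11 / 0.115 = 61.82609
PV of perpetuity: 61.82609 / (1+0.115)^5 = 35.87546
Total PV = 10.25616 + 35.87546 = 46.13161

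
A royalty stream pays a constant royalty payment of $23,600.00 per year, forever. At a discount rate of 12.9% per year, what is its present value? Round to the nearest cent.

Level perpetuity: PV = C / r = $23,600.00 / 0.129 = $182,945.74

$182945.74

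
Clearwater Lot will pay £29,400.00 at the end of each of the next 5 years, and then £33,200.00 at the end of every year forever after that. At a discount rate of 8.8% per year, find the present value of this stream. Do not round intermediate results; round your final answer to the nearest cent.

PV of 5-year annuity: £29,400.00 × [1 − (1+0.088)^−5] / 0.088 = 114951.65379
Perpetuity value at year 5: £33,200.00 / 0.088 = 377272.72727
PV of perpetuity: 377272.72727 / (1+0.088)^5 = 247463.37673
Total PV = 114951.65379 + 247463.37673 = 362415.03052

£362415.03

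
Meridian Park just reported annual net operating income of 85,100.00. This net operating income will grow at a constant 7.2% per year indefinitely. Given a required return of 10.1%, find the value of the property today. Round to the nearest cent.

D₁ = D₀ × (1 + g) = 85,100.00 × 1.072 = 91,227.2000
Growing perpetuity: P = D₁ / (r − g) = 91,227.2000 / (0.101 − 0.072) = 3,145,765.52

3145765.52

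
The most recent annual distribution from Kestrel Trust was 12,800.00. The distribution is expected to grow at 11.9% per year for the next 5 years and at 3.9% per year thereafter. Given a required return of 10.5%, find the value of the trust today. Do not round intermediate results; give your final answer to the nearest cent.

281069.57

D_1 = 14323.20000
D_2 = 16027.66080
D_3 = 17934.95244
D_4 = 20069.21177
D_5 = 22457.44798
Terminal value at year 5: TV = D_5×(1+g_2)/(r−g_2) = 23333.28845/0.066 = 353534.67344
P_0 = D_1/(1+r)^1 + D_2/(1+r)^2 + D_3/(1+r)^3 + D_4/(1+r)^4 + D_5/(1+r)^5 + TV/(1+r)^5
    = 12962.17195 + 13126.39856 + 13292.70587 + 13461.12024 + 13631.66837 + 214595.50667 = 281069.57166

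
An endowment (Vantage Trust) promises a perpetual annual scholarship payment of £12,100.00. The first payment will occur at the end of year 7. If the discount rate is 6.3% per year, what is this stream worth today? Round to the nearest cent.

Value at end of year 6: C / r = £12,100.00 / 0.063 = £192,063.4921
Discount to today: PV = £192,063.4921 / (1 + 0.063)^6 = £192,063.4921 / 1.442778 = £133,120.59

£133120.59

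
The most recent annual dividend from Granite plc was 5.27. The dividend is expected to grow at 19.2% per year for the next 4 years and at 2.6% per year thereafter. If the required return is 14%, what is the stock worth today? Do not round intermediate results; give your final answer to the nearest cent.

80.29

D_1 = 6.28184
D_2 = 7.48795
D_3 = 8.92564
D_4 = 10.63936
Terminal value at year 4: TV = D_4×(1+g_2)/(r−g_2) = 10.91599/0.114 = 95.75427
P_0 = D_1/(1+r)^1 + D_2/(1+r)^2 + D_3/(1+r)^3 + D_4/(1+r)^4 + TV/(1+r)^4
    = 5.51039 + 5.76174 + 6.02455 + 6.29936 + 56.69421 = 80.29025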